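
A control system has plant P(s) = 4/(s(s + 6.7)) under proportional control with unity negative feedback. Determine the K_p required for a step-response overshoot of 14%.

From %OS = 100·exp(−πζ/√(1−ζ²)) = 14%, ζ = −ln(0.14)/√(π²+ln²(0.14)) = 0.5305.
Characteristic equation s² + 6.7s + 4K_p = 0 gives ζ = 6.7/(2√(4K_p)).
Setting ζ = 0.5305: √(4K_p) = 6.7/(2·0.5305) = 6.315, so K_p = 39.88/4 = 9.97.

K_p = 9.97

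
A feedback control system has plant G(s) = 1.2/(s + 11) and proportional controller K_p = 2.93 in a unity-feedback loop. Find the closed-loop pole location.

Closed-loop transfer function: T(s) = K_p·G(s)/(1 + K_p·G(s)) = 3.516/(s + 11 + 3.516) = 3.516/(s + 14.52).
The closed-loop pole is at s = −14.52.

s = -14.52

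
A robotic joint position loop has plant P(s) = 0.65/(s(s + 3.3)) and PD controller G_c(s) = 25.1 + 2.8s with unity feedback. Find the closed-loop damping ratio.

Forward path: (25.1 + 2.8s)·0.65/(s(s+3.3)). The closed-loop characteristic equation is s² + (3.3 + 0.65·2.8)s + 0.65·25.1 = 0.
That is s² + 5.12s + 16.32 = 0, so ω_n = 4.039 rad/s and ζ = 5.12/(2·4.039) = 0.6338.

ζ = 0.634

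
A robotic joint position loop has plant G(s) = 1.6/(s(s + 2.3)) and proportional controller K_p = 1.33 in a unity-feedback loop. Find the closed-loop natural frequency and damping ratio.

ω_n = 1.46 rad/s, ζ = 0.788

1 + K_p·G(s) = 0 gives s² + 2.3s + 2.128 = 0.
Matching s² + 2ζω_n s + ω_n²: ω_n = √2.128 = 1.459 rad/s and 2ζω_n = 2.3, so ζ = 2.3/(2·1.459) = 0.788.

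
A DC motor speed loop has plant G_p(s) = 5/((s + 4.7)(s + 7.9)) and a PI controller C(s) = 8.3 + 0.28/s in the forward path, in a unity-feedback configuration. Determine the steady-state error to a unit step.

The open loop C(s)G_p(s) has a pole at the origin (type 1), so the static position error constant is infinite and e_ss = 1/(1+∞) = 0.

0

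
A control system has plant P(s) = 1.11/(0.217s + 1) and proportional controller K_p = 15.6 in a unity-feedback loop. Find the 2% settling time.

Closed loop: T(s) = K_p·P/(1+K_p·P) = 17.32/(0.217s + 1 + 17.32), with pole at s = −(1 + 17.32)/0.217 = −84.41.
τ = 1/84.41 = 0.01185 s, so 2% settling time ≈ 4τ = 0.0474 s.

T_s ≈ 0.0474 s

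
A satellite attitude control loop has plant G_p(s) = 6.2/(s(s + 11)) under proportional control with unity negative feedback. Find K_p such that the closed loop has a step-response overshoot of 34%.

From %OS = 100·exp(−πζ/√(1−ζ²)) = 34%, ζ = −ln(0.34)/√(π²+ln²(0.34)) = 0.3248.
Characteristic equation s² + 11s + 6.2K_p = 0 gives ζ = 11/(2√(6.2K_p)).
Setting ζ = 0.3248: √(6.2K_p) = 11/(2·0.3248) = 16.93, so K_p = 286.8/6.2 = 46.3.

K_p = 46.3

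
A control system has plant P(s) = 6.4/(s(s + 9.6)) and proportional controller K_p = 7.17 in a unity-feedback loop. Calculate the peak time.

T_p = 0.657 s

Closed-loop characteristic equation: s² + 9.6s + 45.89 = 0, so ω_n = 6.774 rad/s and ζ = 9.6/(2·6.774) = 0.7086.
Damped frequency ω_d = ω_n√(1−ζ²) = 4.78 rad/s, so peak time T_p = π/ω_d = 0.657 s.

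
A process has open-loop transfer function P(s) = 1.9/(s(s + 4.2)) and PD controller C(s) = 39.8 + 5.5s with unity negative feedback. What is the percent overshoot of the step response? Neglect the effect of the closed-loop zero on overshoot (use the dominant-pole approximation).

0.737%

Forward path: (39.8 + 5.5s)·1.9/(s(s+4.2)). The closed-loop characteristic equation is s² + (4.2 + 1.9·5.5)s + 1.9·39.8 = 0.
That is s² + 14.65s + 75.62 = 0, so ω_n = 8.696 rad/s and ζ = 14.65/(2·8.696) = 0.8423.
%OS = 100·exp(−πζ/√(1−ζ²)) = 0.737%.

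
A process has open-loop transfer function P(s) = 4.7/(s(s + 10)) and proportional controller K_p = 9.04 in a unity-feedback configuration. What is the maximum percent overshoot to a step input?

Closed-loop characteristic equation: s² + 10s + 42.49 = 0, so ω_n = 6.518 rad/s and ζ = 10/(2·6.518) = 0.7671.
%OS = 100·exp(−πζ/√(1−ζ²)) = 100·exp(−π·0.7671/√0.4116) = 2.34%.

2.34%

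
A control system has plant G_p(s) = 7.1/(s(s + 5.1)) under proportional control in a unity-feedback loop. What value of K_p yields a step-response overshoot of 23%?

K_p = 5.1

From %OS = 100·exp(−πζ/√(1−ζ²)) = 23%, ζ = −ln(0.23)/√(π²+ln²(0.23)) = 0.4237.
Characteristic equation s² + 5.1s + 7.1K_p = 0 gives ζ = 5.1/(2√(7.1K_p)).
Setting ζ = 0.4237: √(7.1K_p) = 5.1/(2·0.4237) = 6.018, so K_p = 36.21/7.1 = 5.1.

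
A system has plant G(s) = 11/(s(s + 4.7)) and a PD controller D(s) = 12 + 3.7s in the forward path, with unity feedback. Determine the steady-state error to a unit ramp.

The loop has one pole at the origin (type 1). Velocity error constant K_v = lim_{s→0} s·D(s)G(s) = 12·11/4.7 = 28.09.
Steady-state error to a unit ramp: e_ss = 1/K_v = 0.0356.

0.0356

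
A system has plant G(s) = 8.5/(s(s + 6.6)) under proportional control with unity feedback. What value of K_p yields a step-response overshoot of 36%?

K_p = 13.4

From %OS = 100·exp(−πζ/√(1−ζ²)) = 36%, ζ = −ln(0.36)/√(π²+ln²(0.36)) = 0.3093.
Characteristic equation s² + 6.6s + 8.5K_p = 0 gives ζ = 6.6/(2√(8.5K_p)).
Setting ζ = 0.3093: √(8.5K_p) = 6.6/(2·0.3093) = 10.67, so K_p = 113.9/8.5 = 13.4.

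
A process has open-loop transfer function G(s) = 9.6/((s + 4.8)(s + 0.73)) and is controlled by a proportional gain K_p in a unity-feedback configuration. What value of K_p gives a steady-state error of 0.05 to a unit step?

K_p = 6.94

For a type-0 loop with proportional control, e_ss = 1/(1 + K_p·G(0)).
G(0) = 2.74. Require 1/(1 + K_p·2.74) = 0.05, so 1 + 2.74·K_p = 20.
K_p = (20 − 1)/2.74 = 6.94.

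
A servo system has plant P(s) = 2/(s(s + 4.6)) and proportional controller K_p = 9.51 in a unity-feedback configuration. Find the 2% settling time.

T_s ≈ 1.74 s

Closed-loop characteristic equation: s² + 4.6s + 19.02 = 0, so ω_n = 4.361 rad/s and ζ = 4.6/(2·4.361) = 0.5274.
2% settling time T_s ≈ 4/(ζω_n) = 4/2.3 = 1.74 s.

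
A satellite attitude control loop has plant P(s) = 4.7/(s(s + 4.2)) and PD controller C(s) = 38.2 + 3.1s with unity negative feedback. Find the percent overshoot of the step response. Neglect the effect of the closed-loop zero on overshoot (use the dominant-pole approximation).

Forward path: (38.2 + 3.1s)·4.7/(s(s+4.2)). The closed-loop characteristic equation is s² + (4.2 + 4.7·3.1)s + 4.7·38.2 = 0.
That is s² + 18.77s + 179.5 = 0, so ω_n = 13.4 rad/s and ζ = 18.77/(2·13.4) = 0.7004.
%OS = 100·exp(−πζ/√(1−ζ²)) = 4.58%.

4.58%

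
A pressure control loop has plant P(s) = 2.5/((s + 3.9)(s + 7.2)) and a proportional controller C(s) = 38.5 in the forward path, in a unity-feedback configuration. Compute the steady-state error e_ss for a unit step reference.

0.226

The loop is type 0. Static position error constant K_pos = C(0)·P(0) = 38.5·0.08903 = 3.428.
Steady-state error to a unit step: e_ss = 1/(1+K_pos) = 1/4.428 = 0.226.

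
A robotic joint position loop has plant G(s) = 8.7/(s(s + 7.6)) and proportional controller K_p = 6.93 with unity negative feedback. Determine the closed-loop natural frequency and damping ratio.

The closed-loop denominator is s(s+7.6) + 6.93·8.7 = s² + 7.6s + 60.29.
Matching s² + 2ζω_n s + ω_n²: ω_n = √60.29 = 7.765 rad/s and 2ζω_n = 7.6, so ζ = 7.6/(2·7.765) = 0.489.

ω_n = 7.76 rad/s, ζ = 0.489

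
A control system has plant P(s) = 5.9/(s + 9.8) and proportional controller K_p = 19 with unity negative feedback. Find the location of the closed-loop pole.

Closed-loop transfer function: T(s) = K_p·P(s)/(1 + K_p·P(s)) = 112.1/(s + 9.8 + 112.1) = 112.1/(s + 121.9).
The closed-loop pole is at s = −121.9.

s = -121.9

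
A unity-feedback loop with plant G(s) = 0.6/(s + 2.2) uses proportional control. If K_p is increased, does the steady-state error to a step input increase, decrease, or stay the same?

The position error constant K_pos = K_p·G(0) grows with K_p, and e_ss = 1/(1+K_pos) falls.

decrease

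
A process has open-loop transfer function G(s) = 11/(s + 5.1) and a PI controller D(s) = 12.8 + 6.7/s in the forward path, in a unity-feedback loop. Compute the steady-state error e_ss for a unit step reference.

0

The open loop D(s)G(s) has a pole at the origin (type 1), so the static position error constant is infinite and e_ss = 1/(1+∞) = 0.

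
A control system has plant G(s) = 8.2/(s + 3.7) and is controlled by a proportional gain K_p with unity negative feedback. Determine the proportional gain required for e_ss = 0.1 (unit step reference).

For a type-0 loop with proportional control, e_ss = 1/(1 + K_p·G(0)).
G(0) = 2.216. Require 1/(1 + K_p·2.216) = 0.1, so 1 + 2.216·K_p = 10.
K_p = (10 − 1)/2.216 = 4.06.

K_p = 4.06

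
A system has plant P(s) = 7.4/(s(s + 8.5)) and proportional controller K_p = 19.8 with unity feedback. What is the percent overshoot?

The closed-loop denominator s² + 8.5s + 146.5 gives ω_n = √146.5 = 12.1 and ζ = 8.5/(2ω_n) = 0.3511.
%OS = 100·exp(−πζ/√(1−ζ²)) = 100·exp(−π·0.3511/√0.8767) = 30.8%.

30.8%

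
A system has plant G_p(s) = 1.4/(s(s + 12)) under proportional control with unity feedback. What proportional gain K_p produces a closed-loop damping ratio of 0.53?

Closed-loop characteristic equation: s² + 12s + K_p·1.4 = 0.
So ω_n = √(1.4K_p) and 2ζω_n = 12, giving ζ = 12/(2√(1.4K_p)).
Setting ζ = 0.53: √(1.4K_p) = 12/(2·0.53) = 11.32, so K_p = 128.2/1.4 = 91.5.

K_p = 91.5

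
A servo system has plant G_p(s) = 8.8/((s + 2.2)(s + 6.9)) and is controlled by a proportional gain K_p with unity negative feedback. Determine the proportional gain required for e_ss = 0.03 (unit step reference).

Steady-state error for a unit step on this type-0 loop is 1/(1 + K_p·G_p(0)).
G_p(0) = 0.5797. Require 1/(1 + K_p·0.5797) = 0.03, so 1 + 0.5797·K_p = 33.33.
K_p = (33.33 − 1)/0.5797 = 55.8.

K_p = 55.8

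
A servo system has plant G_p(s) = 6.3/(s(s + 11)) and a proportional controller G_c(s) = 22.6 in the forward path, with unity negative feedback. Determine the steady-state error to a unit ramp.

The loop has one pole at the origin (type 1). Velocity error constant K_v = lim_{s→0} s·G_c(s)G_p(s) = 22.6·6.3/11 = 12.94.
Steady-state error to a unit ramp: e_ss = 1/K_v = 0.0773.

0.0773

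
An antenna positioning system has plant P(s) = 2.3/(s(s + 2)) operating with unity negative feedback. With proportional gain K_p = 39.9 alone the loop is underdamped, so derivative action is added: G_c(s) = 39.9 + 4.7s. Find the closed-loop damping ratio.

ζ = 0.669

Forward path: (39.9 + 4.7s)·2.3/(s(s+2)). The closed-loop characteristic equation is s² + (2 + 2.3·4.7)s + 2.3·39.9 = 0.
That is s² + 12.81s + 91.77 = 0, so ω_n = 9.58 rad/s and ζ = 12.81/(2·9.58) = 0.6686.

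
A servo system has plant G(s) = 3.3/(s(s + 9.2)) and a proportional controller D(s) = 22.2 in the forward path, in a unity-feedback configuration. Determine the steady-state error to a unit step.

0

The open loop D(s)G(s) has a pole at the origin (type 1), so the static position error constant is infinite and e_ss = 1/(1+∞) = 0.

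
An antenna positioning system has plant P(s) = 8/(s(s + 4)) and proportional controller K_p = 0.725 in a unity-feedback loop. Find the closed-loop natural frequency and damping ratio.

With unity feedback the closed-loop characteristic equation is s² + 4s + 0.725·8 = s² + 4s + 5.8 = 0.
So ω_n² = 5.8 ⇒ ω_n = 2.408 rad/s, and ζ = 4/(2ω_n) = 0.83.

ω_n = 2.41 rad/s, ζ = 0.83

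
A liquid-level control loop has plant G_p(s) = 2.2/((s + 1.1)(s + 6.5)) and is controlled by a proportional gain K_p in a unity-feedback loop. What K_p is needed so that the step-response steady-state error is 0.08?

Steady-state error for a unit step on this type-0 loop is 1/(1 + K_p·G_p(0)).
G_p(0) = 0.3077. Require 1/(1 + K_p·0.3077) = 0.08, so 1 + 0.3077·K_p = 12.5.
K_p = (12.5 − 1)/0.3077 = 37.4.

K_p = 37.4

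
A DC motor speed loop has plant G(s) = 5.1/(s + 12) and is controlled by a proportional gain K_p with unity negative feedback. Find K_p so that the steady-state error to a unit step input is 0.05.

K_p = 44.7

Steady-state error for a unit step on this type-0 loop is 1/(1 + K_p·G(0)).
G(0) = 0.425. Require 1/(1 + K_p·0.425) = 0.05, so 1 + 0.425·K_p = 20.
K_p = (20 − 1)/0.425 = 44.7.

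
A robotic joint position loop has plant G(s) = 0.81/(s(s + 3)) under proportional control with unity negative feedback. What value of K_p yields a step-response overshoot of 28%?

K_p = 19.7

From %OS = 100·exp(−πζ/√(1−ζ²)) = 28%, ζ = −ln(0.28)/√(π²+ln²(0.28)) = 0.3755.
Characteristic equation s² + 3s + 0.81K_p = 0 gives ζ = 3/(2√(0.81K_p)).
Setting ζ = 0.3755: √(0.81K_p) = 3/(2·0.3755) = 3.994, so K_p = 15.95/0.81 = 19.7.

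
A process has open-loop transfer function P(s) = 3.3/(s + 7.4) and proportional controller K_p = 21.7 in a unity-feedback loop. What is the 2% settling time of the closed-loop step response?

Closed-loop transfer function: T(s) = K_p·P(s)/(1 + K_p·P(s)) = 71.61/(s + 7.4 + 71.61) = 71.61/(s + 79.01).
Time constant τ = 1/79.01 = 0.01266 s, so the 2% settling time is about 4τ = 0.0506 s.

T_s ≈ 0.0506 s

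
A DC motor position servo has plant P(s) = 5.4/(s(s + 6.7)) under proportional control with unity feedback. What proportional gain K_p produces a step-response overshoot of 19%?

K_p = 9.52

From %OS = 100·exp(−πζ/√(1−ζ²)) = 19%, ζ = −ln(0.19)/√(π²+ln²(0.19)) = 0.4673.
Characteristic equation s² + 6.7s + 5.4K_p = 0 gives ζ = 6.7/(2√(5.4K_p)).
Setting ζ = 0.4673: √(5.4K_p) = 6.7/(2·0.4673) = 7.168, so K_p = 51.38/5.4 = 9.52.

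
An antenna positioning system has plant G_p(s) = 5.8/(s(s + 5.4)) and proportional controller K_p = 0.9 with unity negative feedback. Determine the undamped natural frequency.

ω_n = 2.28 rad/s

The closed-loop denominator is s(s+5.4) + 0.9·5.8 = s² + 5.4s + 5.22.
So ω_n² = 5.22 ⇒ ω_n = 2.285 rad/s, and ζ = 5.4/(2ω_n) = 1.18.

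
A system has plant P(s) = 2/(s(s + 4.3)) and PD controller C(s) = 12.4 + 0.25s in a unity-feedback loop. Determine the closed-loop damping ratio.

Forward path: (12.4 + 0.25s)·2/(s(s+4.3)). The closed-loop characteristic equation is s² + (4.3 + 2·0.25)s + 2·12.4 = 0.
That is s² + 4.8s + 24.8 = 0, so ω_n = 4.98 rad/s and ζ = 4.8/(2·4.98) = 0.4819.

ζ = 0.482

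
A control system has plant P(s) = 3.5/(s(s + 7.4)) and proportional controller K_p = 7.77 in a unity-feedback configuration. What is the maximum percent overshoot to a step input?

4.23%

The closed-loop denominator s² + 7.4s + 27.2 gives ω_n = √27.2 = 5.215 and ζ = 7.4/(2ω_n) = 0.7095.
%OS = 100·exp(−πζ/√(1−ζ²)) = 100·exp(−π·0.7095/√0.4966) = 4.23%.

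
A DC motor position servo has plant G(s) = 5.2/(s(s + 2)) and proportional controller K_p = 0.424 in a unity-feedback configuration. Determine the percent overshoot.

5.71%

The closed-loop denominator s² + 2s + 2.205 gives ω_n = √2.205 = 1.485 and ζ = 2/(2ω_n) = 0.6735.
%OS = 100·exp(−πζ/√(1−ζ²)) = 100·exp(−π·0.6735/√0.5464) = 5.71%.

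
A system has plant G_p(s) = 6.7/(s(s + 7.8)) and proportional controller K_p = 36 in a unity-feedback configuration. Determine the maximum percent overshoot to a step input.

44.3%

Closed-loop characteristic equation: s² + 7.8s + 241.2 = 0, so ω_n = 15.53 rad/s and ζ = 7.8/(2·15.53) = 0.2511.
%OS = 100·exp(−πζ/√(1−ζ²)) = 100·exp(−π·0.2511/√0.9369) = 44.3%.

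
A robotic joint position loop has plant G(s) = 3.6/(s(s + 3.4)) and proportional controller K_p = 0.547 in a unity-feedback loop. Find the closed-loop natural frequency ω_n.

With unity feedback the closed-loop characteristic equation is s² + 3.4s + 0.547·3.6 = s² + 3.4s + 1.969 = 0.
Matching s² + 2ζω_n s + ω_n²: ω_n = √1.969 = 1.403 rad/s and 2ζω_n = 3.4, so ζ = 3.4/(2·1.403) = 1.21.

ω_n = 1.4 rad/s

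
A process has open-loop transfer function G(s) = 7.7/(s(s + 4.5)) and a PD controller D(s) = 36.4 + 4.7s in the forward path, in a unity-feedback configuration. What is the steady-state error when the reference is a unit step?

0

The open loop D(s)G(s) has a pole at the origin (type 1), so the static position error constant is infinite and e_ss = 1/(1+∞) = 0.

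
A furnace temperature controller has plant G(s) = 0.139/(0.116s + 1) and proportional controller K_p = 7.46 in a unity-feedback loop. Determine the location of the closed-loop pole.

s = -17.56

Closed loop: T(s) = K_p·G/(1+K_p·G) = 1.037/(0.116s + 1 + 1.037), with pole at s = −(1 + 1.037)/0.116 = −17.56.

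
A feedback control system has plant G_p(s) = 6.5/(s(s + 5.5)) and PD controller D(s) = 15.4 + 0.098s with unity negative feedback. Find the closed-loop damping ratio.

Forward path: (15.4 + 0.098s)·6.5/(s(s+5.5)). The closed-loop characteristic equation is s² + (5.5 + 6.5·0.098)s + 6.5·15.4 = 0.
That is s² + 6.137s + 100.1 = 0, so ω_n = 10 rad/s and ζ = 6.137/(2·10) = 0.3067.

ζ = 0.307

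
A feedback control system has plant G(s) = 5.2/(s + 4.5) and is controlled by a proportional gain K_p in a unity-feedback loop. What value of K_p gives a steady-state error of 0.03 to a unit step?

K_p = 28

The loop is type 0, so e_ss(step) = 1/(1 + K_pos) with K_pos = K_p·G(0).
G(0) = 1.156. Require 1/(1 + K_p·1.156) = 0.03, so 1 + 1.156·K_p = 33.33.
K_p = (33.33 − 1)/1.156 = 28.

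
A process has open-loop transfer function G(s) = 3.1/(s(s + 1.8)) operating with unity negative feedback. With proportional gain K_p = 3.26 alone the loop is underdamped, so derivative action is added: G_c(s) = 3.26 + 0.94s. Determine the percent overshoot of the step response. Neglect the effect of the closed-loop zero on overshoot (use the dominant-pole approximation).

3.11%

Forward path: (3.26 + 0.94s)·3.1/(s(s+1.8)). The closed-loop characteristic equation is s² + (1.8 + 3.1·0.94)s + 3.1·3.26 = 0.
That is s² + 4.714s + 10.11 = 0, so ω_n = 3.179 rad/s and ζ = 4.714/(2·3.179) = 0.7414.
%OS = 100·exp(−πζ/√(1−ζ²)) = 3.11%.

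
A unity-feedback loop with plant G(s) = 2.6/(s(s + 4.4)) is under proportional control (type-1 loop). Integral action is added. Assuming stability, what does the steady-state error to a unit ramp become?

0

The integrator raises the loop to type 2, so K_v → ∞ and e_ss to a ramp is zero.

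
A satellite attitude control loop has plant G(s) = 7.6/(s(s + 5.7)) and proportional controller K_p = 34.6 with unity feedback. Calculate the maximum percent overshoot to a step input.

57.1%

From 1 + K_pG(s) = 0: s² + 5.7s + 263 = 0 ⇒ ω_n = 16.22, ζ = 0.1758.
%OS = 100·exp(−πζ/√(1−ζ²)) = 100·exp(−π·0.1758/√0.9691) = 57.1%.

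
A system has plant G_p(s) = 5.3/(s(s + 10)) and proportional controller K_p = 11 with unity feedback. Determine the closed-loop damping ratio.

ζ = 0.655

With unity feedback the closed-loop characteristic equation is s² + 10s + 11·5.3 = s² + 10s + 58.3 = 0.
So ω_n² = 58.3 ⇒ ω_n = 7.635 rad/s, and ζ = 10/(2ω_n) = 0.655.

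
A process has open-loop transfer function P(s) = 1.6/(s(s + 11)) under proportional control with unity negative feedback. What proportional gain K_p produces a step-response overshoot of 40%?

From %OS = 100·exp(−πζ/√(1−ζ²)) = 40%, ζ = −ln(0.4)/√(π²+ln²(0.4)) = 0.28.
Characteristic equation s² + 11s + 1.6K_p = 0 gives ζ = 11/(2√(1.6K_p)).
Setting ζ = 0.28: √(1.6K_p) = 11/(2·0.28) = 19.64, so K_p = 385.8/1.6 = 241.

K_p = 241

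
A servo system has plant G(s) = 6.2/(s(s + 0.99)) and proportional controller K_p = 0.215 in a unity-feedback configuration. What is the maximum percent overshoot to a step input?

22.5%

The closed-loop denominator s² + 0.99s + 1.333 gives ω_n = √1.333 = 1.155 and ζ = 0.99/(2ω_n) = 0.4287.
%OS = 100·exp(−πζ/√(1−ζ²)) = 100·exp(−π·0.4287/√0.8162) = 22.5%.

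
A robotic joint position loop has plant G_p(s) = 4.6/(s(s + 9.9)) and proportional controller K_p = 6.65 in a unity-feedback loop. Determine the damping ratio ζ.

The closed-loop denominator is s(s+9.9) + 6.65·4.6 = s² + 9.9s + 30.59.
Matching s² + 2ζω_n s + ω_n²: ω_n = √30.59 = 5.531 rad/s and 2ζω_n = 9.9, so ζ = 9.9/(2·5.531) = 0.895.

ζ = 0.895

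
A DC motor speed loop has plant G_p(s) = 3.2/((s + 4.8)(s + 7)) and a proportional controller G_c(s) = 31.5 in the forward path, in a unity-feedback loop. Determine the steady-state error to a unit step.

The loop is type 0. Static position error constant K_pos = G_c(0)·G_p(0) = 31.5·0.09524 = 3.
Steady-state error to a unit step: e_ss = 1/(1+K_pos) = 1/4 = 0.25.

0.25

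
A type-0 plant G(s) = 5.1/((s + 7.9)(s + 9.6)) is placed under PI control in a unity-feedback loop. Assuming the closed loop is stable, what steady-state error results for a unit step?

The PI controller's integrator makes the forward path type 1, so e_ss to a step is zero.

0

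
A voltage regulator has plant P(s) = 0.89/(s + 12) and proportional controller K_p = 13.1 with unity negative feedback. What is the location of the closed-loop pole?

s = -23.66

Closed-loop transfer function: T(s) = K_p·P(s)/(1 + K_p·P(s)) = 11.66/(s + 12 + 11.66) = 11.66/(s + 23.66).
The closed-loop pole is at s = −23.66.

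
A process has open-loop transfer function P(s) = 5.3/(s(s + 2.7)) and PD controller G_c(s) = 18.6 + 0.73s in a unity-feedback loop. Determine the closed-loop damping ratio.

ζ = 0.331

Forward path: (18.6 + 0.73s)·5.3/(s(s+2.7)). The closed-loop characteristic equation is s² + (2.7 + 5.3·0.73)s + 5.3·18.6 = 0.
That is s² + 6.569s + 98.58 = 0, so ω_n = 9.929 rad/s and ζ = 6.569/(2·9.929) = 0.3308.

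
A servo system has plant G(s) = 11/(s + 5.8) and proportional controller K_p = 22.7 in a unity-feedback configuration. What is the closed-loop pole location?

Closed-loop transfer function: T(s) = K_p·G(s)/(1 + K_p·G(s)) = 249.7/(s + 5.8 + 249.7) = 249.7/(s + 255.5).
The closed-loop pole is at s = −255.5.

s = -255.5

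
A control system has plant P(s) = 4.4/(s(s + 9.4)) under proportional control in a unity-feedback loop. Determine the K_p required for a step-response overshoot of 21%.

From %OS = 100·exp(−πζ/√(1−ζ²)) = 21%, ζ = −ln(0.21)/√(π²+ln²(0.21)) = 0.4449.
Characteristic equation s² + 9.4s + 4.4K_p = 0 gives ζ = 9.4/(2√(4.4K_p)).
Setting ζ = 0.4449: √(4.4K_p) = 9.4/(2·0.4449) = 10.56, so K_p = 111.6/4.4 = 25.4.

K_p = 25.4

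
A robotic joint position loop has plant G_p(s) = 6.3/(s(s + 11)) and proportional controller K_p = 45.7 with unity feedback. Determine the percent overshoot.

The closed-loop denominator s² + 11s + 287.9 gives ω_n = √287.9 = 16.97 and ζ = 11/(2ω_n) = 0.3241.
%OS = 100·exp(−πζ/√(1−ζ²)) = 100·exp(−π·0.3241/√0.8949) = 34.1%.

34.1%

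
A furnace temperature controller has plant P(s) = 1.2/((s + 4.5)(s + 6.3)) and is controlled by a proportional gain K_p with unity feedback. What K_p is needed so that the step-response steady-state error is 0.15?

For a type-0 loop with proportional control, e_ss = 1/(1 + K_p·P(0)).
P(0) = 0.04233. Require 1/(1 + K_p·0.04233) = 0.15, so 1 + 0.04233·K_p = 6.667.
K_p = (6.667 − 1)/0.04233 = 134.

K_p = 134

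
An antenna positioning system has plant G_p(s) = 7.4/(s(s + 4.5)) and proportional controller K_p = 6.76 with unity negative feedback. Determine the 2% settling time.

T_s ≈ 1.78 s

Closed-loop characteristic equation: s² + 4.5s + 50.02 = 0, so ω_n = 7.073 rad/s and ζ = 4.5/(2·7.073) = 0.3181.
2% settling time T_s ≈ 4/(ζω_n) = 4/2.25 = 1.78 s.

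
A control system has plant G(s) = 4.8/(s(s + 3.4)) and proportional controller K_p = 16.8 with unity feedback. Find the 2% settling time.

The closed-loop denominator s² + 3.4s + 80.64 gives ω_n = √80.64 = 8.98 and ζ = 3.4/(2ω_n) = 0.1893.
2% settling time T_s ≈ 4/(ζω_n) = 4/1.7 = 2.35 s.

T_s ≈ 2.35 s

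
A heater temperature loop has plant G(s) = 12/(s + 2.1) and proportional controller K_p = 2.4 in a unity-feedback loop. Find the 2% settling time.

T_s ≈ 0.129 s

Closed-loop transfer function: T(s) = K_p·G(s)/(1 + K_p·G(s)) = 28.8/(s + 2.1 + 28.8) = 28.8/(s + 30.9).
Time constant τ = 1/30.9 = 0.03236 s, so the 2% settling time is about 4τ = 0.129 s.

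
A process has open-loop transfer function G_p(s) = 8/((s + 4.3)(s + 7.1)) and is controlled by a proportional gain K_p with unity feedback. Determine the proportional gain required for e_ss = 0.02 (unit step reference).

The loop is type 0, so e_ss(step) = 1/(1 + K_pos) with K_pos = K_p·G_p(0).
G_p(0) = 0.262. Require 1/(1 + K_p·0.262) = 0.02, so 1 + 0.262·K_p = 50.
K_p = (50 − 1)/0.262 = 187.

K_p = 187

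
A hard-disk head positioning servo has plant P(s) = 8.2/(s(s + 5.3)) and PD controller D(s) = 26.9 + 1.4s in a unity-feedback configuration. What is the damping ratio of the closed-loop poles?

ζ = 0.565

Forward path: (26.9 + 1.4s)·8.2/(s(s+5.3)). The closed-loop characteristic equation is s² + (5.3 + 8.2·1.4)s + 8.2·26.9 = 0.
That is s² + 16.78s + 220.6 = 0, so ω_n = 14.85 rad/s and ζ = 16.78/(2·14.85) = 0.5649.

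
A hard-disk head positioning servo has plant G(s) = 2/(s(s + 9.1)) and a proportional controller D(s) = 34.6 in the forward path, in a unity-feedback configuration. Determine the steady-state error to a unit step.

The open loop D(s)G(s) has a pole at the origin (type 1), so the static position error constant is infinite and e_ss = 1/(1+∞) = 0.

0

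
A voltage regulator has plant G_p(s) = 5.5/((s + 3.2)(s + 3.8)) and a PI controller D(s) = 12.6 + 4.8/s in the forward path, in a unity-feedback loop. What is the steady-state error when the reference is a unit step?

0

The open loop D(s)G_p(s) has a pole at the origin (type 1), so the static position error constant is infinite and e_ss = 1/(1+∞) = 0.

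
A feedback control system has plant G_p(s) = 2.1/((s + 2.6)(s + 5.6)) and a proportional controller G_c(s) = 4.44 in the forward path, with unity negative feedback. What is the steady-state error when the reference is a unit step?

0.61

The loop is type 0. Static position error constant K_pos = G_c(0)·G_p(0) = 4.44·0.1442 = 0.6404.
Steady-state error to a unit step: e_ss = 1/(1+K_pos) = 1/1.64 = 0.61.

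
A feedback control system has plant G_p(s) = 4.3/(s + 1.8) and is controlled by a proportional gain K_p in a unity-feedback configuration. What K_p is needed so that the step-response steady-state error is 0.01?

For a type-0 loop with proportional control, e_ss = 1/(1 + K_p·G_p(0)).
G_p(0) = 2.389. Require 1/(1 + K_p·2.389) = 0.01, so 1 + 2.389·K_p = 100.
K_p = (100 − 1)/2.389 = 41.4.

K_p = 41.4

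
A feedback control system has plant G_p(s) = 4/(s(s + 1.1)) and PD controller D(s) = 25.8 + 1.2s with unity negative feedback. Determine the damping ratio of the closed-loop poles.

ζ = 0.29

Forward path: (25.8 + 1.2s)·4/(s(s+1.1)). The closed-loop characteristic equation is s² + (1.1 + 4·1.2)s + 4·25.8 = 0.
That is s² + 5.9s + 103.2 = 0, so ω_n = 10.16 rad/s and ζ = 5.9/(2·10.16) = 0.2904.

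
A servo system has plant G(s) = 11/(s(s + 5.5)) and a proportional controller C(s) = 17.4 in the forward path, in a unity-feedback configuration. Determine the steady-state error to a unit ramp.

The loop has one pole at the origin (type 1). Velocity error constant K_v = lim_{s→0} s·C(s)G(s) = 17.4·11/5.5 = 34.8.
Steady-state error to a unit ramp: e_ss = 1/K_v = 0.0287.

0.0287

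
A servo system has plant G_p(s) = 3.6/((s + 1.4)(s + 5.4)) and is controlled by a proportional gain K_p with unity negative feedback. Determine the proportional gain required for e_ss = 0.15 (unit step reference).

The loop is type 0, so e_ss(step) = 1/(1 + K_pos) with K_pos = K_p·G_p(0).
G_p(0) = 0.4762. Require 1/(1 + K_p·0.4762) = 0.15, so 1 + 0.4762·K_p = 6.667.
K_p = (6.667 − 1)/0.4762 = 11.9.

K_p = 11.9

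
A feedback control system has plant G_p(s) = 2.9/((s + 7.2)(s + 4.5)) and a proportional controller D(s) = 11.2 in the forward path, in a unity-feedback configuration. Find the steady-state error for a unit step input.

The loop is type 0. Static position error constant K_pos = D(0)·G_p(0) = 11.2·0.08951 = 1.002.
Steady-state error to a unit step: e_ss = 1/(1+K_pos) = 1/2.002 = 0.499.

0.499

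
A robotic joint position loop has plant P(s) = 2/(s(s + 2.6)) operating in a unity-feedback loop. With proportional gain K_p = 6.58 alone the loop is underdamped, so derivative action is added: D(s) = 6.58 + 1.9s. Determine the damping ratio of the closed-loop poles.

Forward path: (6.58 + 1.9s)·2/(s(s+2.6)). The closed-loop characteristic equation is s² + (2.6 + 2·1.9)s + 2·6.58 = 0.
That is s² + 6.4s + 13.16 = 0, so ω_n = 3.628 rad/s and ζ = 6.4/(2·3.628) = 0.8821.

ζ = 0.882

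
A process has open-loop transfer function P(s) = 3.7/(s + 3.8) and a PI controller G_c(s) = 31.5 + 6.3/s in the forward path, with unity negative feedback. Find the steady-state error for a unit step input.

0

The open loop G_c(s)P(s) has a pole at the origin (type 1), so the static position error constant is infinite and e_ss = 1/(1+∞) = 0.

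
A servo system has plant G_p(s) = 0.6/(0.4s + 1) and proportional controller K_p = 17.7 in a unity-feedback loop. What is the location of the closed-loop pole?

Closed loop: T(s) = K_p·G_p/(1+K_p·G_p) = 10.62/(0.4s + 1 + 10.62), with pole at s = −(1 + 10.62)/0.4 = −29.05.

s = -29.05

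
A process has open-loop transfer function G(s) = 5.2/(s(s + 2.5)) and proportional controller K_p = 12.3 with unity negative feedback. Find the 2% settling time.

Closed-loop characteristic equation: s² + 2.5s + 63.96 = 0, so ω_n = 7.997 rad/s and ζ = 2.5/(2·7.997) = 0.1563.
2% settling time T_s ≈ 4/(ζω_n) = 4/1.25 = 3.2 s.

T_s ≈ 3.2 s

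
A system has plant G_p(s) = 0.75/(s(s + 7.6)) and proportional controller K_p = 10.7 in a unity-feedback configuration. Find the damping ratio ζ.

ζ = 1.34

The closed-loop denominator is s(s+7.6) + 10.7·0.75 = s² + 7.6s + 8.025.
So ω_n² = 8.025 ⇒ ω_n = 2.833 rad/s, and ζ = 7.6/(2ω_n) = 1.34.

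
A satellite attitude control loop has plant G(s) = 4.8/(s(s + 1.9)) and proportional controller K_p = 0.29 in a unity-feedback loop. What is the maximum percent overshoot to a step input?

From 1 + K_pG(s) = 0: s² + 1.9s + 1.392 = 0 ⇒ ω_n = 1.18, ζ = 0.8052.
%OS = 100·exp(−πζ/√(1−ζ²)) = 100·exp(−π·0.8052/√0.3517) = 1.4%.

1.4%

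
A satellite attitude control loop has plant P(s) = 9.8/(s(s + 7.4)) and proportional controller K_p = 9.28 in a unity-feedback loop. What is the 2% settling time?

T_s ≈ 1.08 s

From 1 + K_pP(s) = 0: s² + 7.4s + 90.94 = 0 ⇒ ω_n = 9.536, ζ = 0.388.
2% settling time T_s ≈ 4/(ζω_n) = 4/3.7 = 1.08 s.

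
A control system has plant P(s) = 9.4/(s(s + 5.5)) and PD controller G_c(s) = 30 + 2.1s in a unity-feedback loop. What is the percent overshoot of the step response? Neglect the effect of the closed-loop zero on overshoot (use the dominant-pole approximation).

Forward path: (30 + 2.1s)·9.4/(s(s+5.5)). The closed-loop characteristic equation is s² + (5.5 + 9.4·2.1)s + 9.4·30 = 0.
That is s² + 25.24s + 282 = 0, so ω_n = 16.79 rad/s and ζ = 25.24/(2·16.79) = 0.7515.
%OS = 100·exp(−πζ/√(1−ζ²)) = 2.79%.

2.79%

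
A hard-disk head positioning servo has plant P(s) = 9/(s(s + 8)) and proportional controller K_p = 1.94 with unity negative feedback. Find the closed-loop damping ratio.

ζ = 0.957

With unity feedback the closed-loop characteristic equation is s² + 8s + 1.94·9 = s² + 8s + 17.46 = 0.
So ω_n² = 17.46 ⇒ ω_n = 4.179 rad/s, and ζ = 8/(2ω_n) = 0.957.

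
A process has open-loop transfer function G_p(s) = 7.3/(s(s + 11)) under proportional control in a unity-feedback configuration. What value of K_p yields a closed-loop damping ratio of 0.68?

K_p = 8.96

Closed-loop characteristic equation: s² + 11s + K_p·7.3 = 0.
So ω_n = √(7.3K_p) and 2ζω_n = 11, giving ζ = 11/(2√(7.3K_p)).
Setting ζ = 0.68: √(7.3K_p) = 11/(2·0.68) = 8.088, so K_p = 65.42/7.3 = 8.96.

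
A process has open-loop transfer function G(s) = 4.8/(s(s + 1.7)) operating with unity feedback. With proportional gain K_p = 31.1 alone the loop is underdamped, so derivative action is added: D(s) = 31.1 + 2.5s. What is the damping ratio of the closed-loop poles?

ζ = 0.561

Forward path: (31.1 + 2.5s)·4.8/(s(s+1.7)). The closed-loop characteristic equation is s² + (1.7 + 4.8·2.5)s + 4.8·31.1 = 0.
That is s² + 13.7s + 149.3 = 0, so ω_n = 12.22 rad/s and ζ = 13.7/(2·12.22) = 0.5606.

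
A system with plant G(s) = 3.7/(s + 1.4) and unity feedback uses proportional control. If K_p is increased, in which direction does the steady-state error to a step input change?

e_ss = 1/(1 + K_p·G(0)); a larger K_p raises the denominator, so e_ss decreases.

decrease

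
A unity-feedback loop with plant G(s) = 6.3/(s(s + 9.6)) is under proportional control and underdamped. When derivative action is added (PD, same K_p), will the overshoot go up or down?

decrease

With PD the characteristic equation becomes s² + (a + K·K_d)s + K·K_p = 0; the damping term grows, ζ rises, overshoot falls.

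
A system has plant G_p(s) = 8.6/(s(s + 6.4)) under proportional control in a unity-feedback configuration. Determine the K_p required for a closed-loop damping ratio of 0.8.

K_p = 1.86

Closed-loop characteristic equation: s² + 6.4s + K_p·8.6 = 0.
So ω_n = √(8.6K_p) and 2ζω_n = 6.4, giving ζ = 6.4/(2√(8.6K_p)).
Setting ζ = 0.8: √(8.6K_p) = 6.4/(2·0.8) = 4, so K_p = 16/8.6 = 1.86.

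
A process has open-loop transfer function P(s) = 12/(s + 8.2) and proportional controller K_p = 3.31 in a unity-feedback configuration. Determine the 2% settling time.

T_s ≈ 0.0835 s

Closed-loop transfer function: T(s) = K_p·P(s)/(1 + K_p·P(s)) = 39.72/(s + 8.2 + 39.72) = 39.72/(s + 47.92).
Time constant τ = 1/47.92 = 0.02087 s, so the 2% settling time is about 4τ = 0.0835 s.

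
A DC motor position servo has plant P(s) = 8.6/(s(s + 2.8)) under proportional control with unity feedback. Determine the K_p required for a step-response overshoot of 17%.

K_p = 0.944

From %OS = 100·exp(−πζ/√(1−ζ²)) = 17%, ζ = −ln(0.17)/√(π²+ln²(0.17)) = 0.4913.
Characteristic equation s² + 2.8s + 8.6K_p = 0 gives ζ = 2.8/(2√(8.6K_p)).
Setting ζ = 0.4913: √(8.6K_p) = 2.8/(2·0.4913) = 2.85, so K_p = 8.121/8.6 = 0.944.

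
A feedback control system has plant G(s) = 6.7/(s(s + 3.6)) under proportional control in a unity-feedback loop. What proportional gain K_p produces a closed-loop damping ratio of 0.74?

Closed-loop characteristic equation: s² + 3.6s + K_p·6.7 = 0.
So ω_n = √(6.7K_p) and 2ζω_n = 3.6, giving ζ = 3.6/(2√(6.7K_p)).
Setting ζ = 0.74: √(6.7K_p) = 3.6/(2·0.74) = 2.432, so K_p = 5.917/6.7 = 0.883.

K_p = 0.883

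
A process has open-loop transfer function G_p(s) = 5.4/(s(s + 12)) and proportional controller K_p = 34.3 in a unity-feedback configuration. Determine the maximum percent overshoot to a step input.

21.4%

The closed-loop denominator s² + 12s + 185.2 gives ω_n = √185.2 = 13.61 and ζ = 12/(2ω_n) = 0.4409.
%OS = 100·exp(−πζ/√(1−ζ²)) = 100·exp(−π·0.4409/√0.8056) = 21.4%.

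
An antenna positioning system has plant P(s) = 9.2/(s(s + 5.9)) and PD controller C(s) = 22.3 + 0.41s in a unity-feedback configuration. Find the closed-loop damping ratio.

ζ = 0.338

Forward path: (22.3 + 0.41s)·9.2/(s(s+5.9)). The closed-loop characteristic equation is s² + (5.9 + 9.2·0.41)s + 9.2·22.3 = 0.
That is s² + 9.672s + 205.2 = 0, so ω_n = 14.32 rad/s and ζ = 9.672/(2·14.32) = 0.3376.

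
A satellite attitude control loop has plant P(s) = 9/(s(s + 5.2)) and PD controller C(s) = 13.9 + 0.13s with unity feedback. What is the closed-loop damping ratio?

Forward path: (13.9 + 0.13s)·9/(s(s+5.2)). The closed-loop characteristic equation is s² + (5.2 + 9·0.13)s + 9·13.9 = 0.
That is s² + 6.37s + 125.1 = 0, so ω_n = 11.18 rad/s and ζ = 6.37/(2·11.18) = 0.2848.

ζ = 0.285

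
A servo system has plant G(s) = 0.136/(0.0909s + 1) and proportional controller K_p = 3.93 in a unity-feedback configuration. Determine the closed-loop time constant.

τ = 0.0592 s

Closed loop: T(s) = K_p·G/(1+K_p·G) = 0.5345/(0.0909s + 1 + 0.5345), with pole at s = −(1 + 0.5345)/0.0909 = −16.88.
Closed-loop time constant τ = 1/16.88 = 0.0592 s.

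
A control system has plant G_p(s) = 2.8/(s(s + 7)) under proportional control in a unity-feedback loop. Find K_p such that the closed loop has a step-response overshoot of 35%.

From %OS = 100·exp(−πζ/√(1−ζ²)) = 35%, ζ = −ln(0.35)/√(π²+ln²(0.35)) = 0.3169.
Characteristic equation s² + 7s + 2.8K_p = 0 gives ζ = 7/(2√(2.8K_p)).
Setting ζ = 0.3169: √(2.8K_p) = 7/(2·0.3169) = 11.04, so K_p = 121.9/2.8 = 43.6.

K_p = 43.6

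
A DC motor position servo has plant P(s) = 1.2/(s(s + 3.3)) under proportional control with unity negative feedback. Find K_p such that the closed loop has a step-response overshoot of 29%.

K_p = 16.9

From %OS = 100·exp(−πζ/√(1−ζ²)) = 29%, ζ = −ln(0.29)/√(π²+ln²(0.29)) = 0.3666.
Characteristic equation s² + 3.3s + 1.2K_p = 0 gives ζ = 3.3/(2√(1.2K_p)).
Setting ζ = 0.3666: √(1.2K_p) = 3.3/(2·0.3666) = 4.501, so K_p = 20.26/1.2 = 16.9.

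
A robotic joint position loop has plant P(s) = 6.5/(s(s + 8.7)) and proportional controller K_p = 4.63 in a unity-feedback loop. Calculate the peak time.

From 1 + K_pP(s) = 0: s² + 8.7s + 30.09 = 0 ⇒ ω_n = 5.486, ζ = 0.7929.
Damped frequency ω_d = ω_n√(1−ζ²) = 3.343 rad/s, so peak time T_p = π/ω_d = 0.94 s.

T_p = 0.94 s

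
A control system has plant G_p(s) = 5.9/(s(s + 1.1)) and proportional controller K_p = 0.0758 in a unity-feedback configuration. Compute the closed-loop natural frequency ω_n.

ω_n = 0.669 rad/s

1 + K_p·G_p(s) = 0 gives s² + 1.1s + 0.4472 = 0.
So ω_n² = 0.4472 ⇒ ω_n = 0.6687 rad/s, and ζ = 1.1/(2ω_n) = 0.822.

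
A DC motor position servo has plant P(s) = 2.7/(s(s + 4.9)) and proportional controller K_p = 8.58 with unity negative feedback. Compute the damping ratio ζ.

The closed-loop denominator is s(s+4.9) + 8.58·2.7 = s² + 4.9s + 23.17.
Matching s² + 2ζω_n s + ω_n²: ω_n = √23.17 = 4.813 rad/s and 2ζω_n = 4.9, so ζ = 4.9/(2·4.813) = 0.509.

ζ = 0.509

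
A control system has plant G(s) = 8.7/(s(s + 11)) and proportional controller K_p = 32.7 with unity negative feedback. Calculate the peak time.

The closed-loop denominator s² + 11s + 284.5 gives ω_n = √284.5 = 16.87 and ζ = 11/(2ω_n) = 0.3261.
Damped frequency ω_d = ω_n√(1−ζ²) = 15.94 rad/s, so peak time T_p = π/ω_d = 0.197 s.

T_p = 0.197 s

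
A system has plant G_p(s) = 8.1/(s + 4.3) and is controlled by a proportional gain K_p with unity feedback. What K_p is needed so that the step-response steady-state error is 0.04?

K_p = 12.7

For a type-0 loop with proportional control, e_ss = 1/(1 + K_p·G_p(0)).
G_p(0) = 1.884. Require 1/(1 + K_p·1.884) = 0.04, so 1 + 1.884·K_p = 25.
K_p = (25 − 1)/1.884 = 12.7.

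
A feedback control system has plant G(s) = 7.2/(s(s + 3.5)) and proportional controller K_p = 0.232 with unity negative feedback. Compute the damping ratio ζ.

The closed-loop denominator is s(s+3.5) + 0.232·7.2 = s² + 3.5s + 1.67.
Matching s² + 2ζω_n s + ω_n²: ω_n = √1.67 = 1.292 rad/s and 2ζω_n = 3.5, so ζ = 3.5/(2·1.292) = 1.35.

ζ = 1.35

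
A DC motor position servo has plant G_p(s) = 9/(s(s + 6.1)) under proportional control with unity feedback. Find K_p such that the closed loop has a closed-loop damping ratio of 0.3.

Closed-loop characteristic equation: s² + 6.1s + K_p·9 = 0.
So ω_n = √(9K_p) and 2ζω_n = 6.1, giving ζ = 6.1/(2√(9K_p)).
Setting ζ = 0.3: √(9K_p) = 6.1/(2·0.3) = 10.17, so K_p = 103.4/9 = 11.5.

K_p = 11.5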